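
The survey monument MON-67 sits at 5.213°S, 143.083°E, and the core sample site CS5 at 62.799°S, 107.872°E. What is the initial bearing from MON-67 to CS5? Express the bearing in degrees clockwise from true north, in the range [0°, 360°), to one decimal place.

197.2°

Δλ = -35.2110°
y = sin Δλ · cos φ₂ = -0.263567
x = cos φ₁ sin φ₂ − sin φ₁ cos φ₂ cos Δλ = -0.851796
θ = atan2(y, x) = -162.8066° → 197.1934° (mod 360°)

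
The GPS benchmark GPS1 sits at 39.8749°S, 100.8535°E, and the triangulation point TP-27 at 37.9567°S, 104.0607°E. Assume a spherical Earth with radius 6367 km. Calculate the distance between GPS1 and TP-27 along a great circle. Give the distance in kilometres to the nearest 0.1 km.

Δφ = 1.9182°,  Δλ = 3.2072°
a = sin²(Δφ/2) + cos φ₁ cos φ₂ sin²(Δλ/2) = 0.000754
c = 2·arcsin(√a) = 0.054927 rad = 3.1471°
d = R·c = 6367 × 0.054927 = 349.7 km

349.7 km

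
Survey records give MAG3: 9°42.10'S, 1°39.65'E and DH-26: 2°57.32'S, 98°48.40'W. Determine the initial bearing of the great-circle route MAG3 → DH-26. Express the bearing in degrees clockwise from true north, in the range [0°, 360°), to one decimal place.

MAG3: φ = -9.70167°, λ = +1.66083°
DH-26: φ = -2.95533°, λ = -98.80667°
Δλ = -100.4675°
y = sin Δλ · cos φ₂ = -0.982050
x = cos φ₁ sin φ₂ − sin φ₁ cos φ₂ cos Δλ = -0.081395
θ = atan2(y, x) = -94.7380° → 265.2620° (mod 360°)

265.3°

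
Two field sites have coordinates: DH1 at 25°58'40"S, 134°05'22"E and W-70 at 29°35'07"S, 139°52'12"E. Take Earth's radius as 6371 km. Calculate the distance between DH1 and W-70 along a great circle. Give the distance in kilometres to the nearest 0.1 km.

695.7 km

DH1: φ = -25.97778°, λ = +134.08944°
W-70: φ = -29.58528°, λ = +139.87000°
Δφ = -3.6075°,  Δλ = 5.7806°
a = sin²(Δφ/2) + cos φ₁ cos φ₂ sin²(Δλ/2) = 0.002978
c = 2·arcsin(√a) = 0.109204 rad = 6.2569°
d = R·c = 6371 × 0.109204 = 695.7 km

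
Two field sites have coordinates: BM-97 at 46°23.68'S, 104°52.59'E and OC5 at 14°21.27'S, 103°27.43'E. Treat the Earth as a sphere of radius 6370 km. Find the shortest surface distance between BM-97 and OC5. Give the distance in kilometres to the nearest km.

BM-97: φ = -46.39467°, λ = +104.87650°
OC5: φ = -14.35450°, λ = +103.45717°
Δφ = 32.0402°,  Δλ = -1.4193°
a = sin²(Δφ/2) + cos φ₁ cos φ₂ sin²(Δλ/2) = 0.076264
c = 2·arcsin(√a) = 0.559593 rad = 32.0623°
d = R·c = 6370 × 0.559593 = 3564.6 km

3565 km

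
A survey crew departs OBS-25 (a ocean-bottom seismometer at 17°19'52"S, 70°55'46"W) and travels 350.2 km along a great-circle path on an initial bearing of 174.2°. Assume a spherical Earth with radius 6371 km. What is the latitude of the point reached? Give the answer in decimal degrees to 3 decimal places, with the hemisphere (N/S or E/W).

OBS-25: φ = -17.33111°, λ = -70.92944°
δ = d/R = 350.2/6371 = 0.054968 rad
φ₂ = arcsin(sin φ₁ cos δ + cos φ₁ sin δ cos θ)
   = arcsin(-0.29789·0.99849 + 0.95460·0.05494·-0.99488) = -20.46412°
λ₂ = λ₁ + atan2(sin θ sin δ cos φ₁, cos δ − sin φ₁ sin φ₂) = -70.58991°

20.464°S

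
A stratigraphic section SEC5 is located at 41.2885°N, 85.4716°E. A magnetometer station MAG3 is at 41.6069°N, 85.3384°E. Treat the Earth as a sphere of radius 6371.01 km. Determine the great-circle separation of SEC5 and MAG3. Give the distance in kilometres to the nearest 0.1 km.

Δφ = 0.3184°,  Δλ = -0.1332°
a = sin²(Δφ/2) + cos φ₁ cos φ₂ sin²(Δλ/2) = 0.000008
c = 2·arcsin(√a) = 0.005824 rad = 0.3337°
d = R·c = 6371.01 × 0.005824 = 37.1 km

37.1 km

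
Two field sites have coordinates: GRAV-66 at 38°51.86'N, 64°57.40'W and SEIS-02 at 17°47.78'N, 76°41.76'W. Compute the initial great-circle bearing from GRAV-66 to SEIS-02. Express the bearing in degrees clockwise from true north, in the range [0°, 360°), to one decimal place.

209.2°

GRAV-66: φ = +38.86433°, λ = -64.95667°
SEIS-02: φ = +17.79633°, λ = -76.69600°
Δλ = -11.7393°
y = sin Δλ · cos φ₂ = -0.193724
x = cos φ₁ sin φ₂ − sin φ₁ cos φ₂ cos Δλ = -0.346979
θ = atan2(y, x) = -150.8247° → 209.1753° (mod 360°)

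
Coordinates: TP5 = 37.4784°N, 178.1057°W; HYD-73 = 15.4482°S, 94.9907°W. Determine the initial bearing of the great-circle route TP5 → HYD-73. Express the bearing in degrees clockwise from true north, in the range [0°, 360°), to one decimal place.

Δλ = 83.1150°
y = sin Δλ · cos φ₂ = 0.956921
x = cos φ₁ sin φ₂ − sin φ₁ cos φ₂ cos Δλ = -0.281690
θ = atan2(y, x) = 106.4029° → 106.4029° (mod 360°)

106.4°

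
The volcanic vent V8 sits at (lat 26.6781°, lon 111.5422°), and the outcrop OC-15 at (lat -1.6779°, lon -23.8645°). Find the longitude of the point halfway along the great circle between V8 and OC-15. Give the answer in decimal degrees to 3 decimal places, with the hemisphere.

36.061°E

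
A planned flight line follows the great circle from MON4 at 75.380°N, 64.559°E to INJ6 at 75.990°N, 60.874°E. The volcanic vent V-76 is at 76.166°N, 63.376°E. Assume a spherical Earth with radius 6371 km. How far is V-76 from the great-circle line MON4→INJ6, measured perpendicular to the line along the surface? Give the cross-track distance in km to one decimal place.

53.0 km

δ₁₃ = central angle MON4→V-76 = 0.014626 rad  (haversine)
θ₁₃ = bearing MON4→V-76 = 340.273°,  θ₁₂ = bearing MON4→INJ6 = 305.578°
dₓₜ = R·arcsin(sin δ₁₃ · sin(θ₁₃ − θ₁₂)) = 6371·arcsin(0.01463·sin(34.695°)) = 53.039 km
|dₓₜ| = 53.039 km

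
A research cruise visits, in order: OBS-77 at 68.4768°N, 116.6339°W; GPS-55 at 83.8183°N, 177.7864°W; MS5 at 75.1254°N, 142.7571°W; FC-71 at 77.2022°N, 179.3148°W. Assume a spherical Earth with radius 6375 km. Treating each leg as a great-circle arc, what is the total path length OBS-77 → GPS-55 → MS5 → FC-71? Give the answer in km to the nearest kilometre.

4287 km

OBS-77→GPS-55: c = 0.336486 rad, d = 2145.10 km
GPS-55→MS5: c = 0.181880 rad, d = 1159.48 km
MS5→FC-71: c = 0.154063 rad, d = 982.15 km
Total = 2145.10 + 1159.48 + 982.15 = 4286.73 km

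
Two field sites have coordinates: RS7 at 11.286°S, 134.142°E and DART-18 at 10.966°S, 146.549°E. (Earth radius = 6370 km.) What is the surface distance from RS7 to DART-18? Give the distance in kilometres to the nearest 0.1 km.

1353.8 km

Δφ = 0.3200°,  Δλ = 12.4070°
a = sin²(Δφ/2) + cos φ₁ cos φ₂ sin²(Δλ/2) = 0.011250
c = 2·arcsin(√a) = 0.212531 rad = 12.1771°
d = R·c = 6370 × 0.212531 = 1353.8 km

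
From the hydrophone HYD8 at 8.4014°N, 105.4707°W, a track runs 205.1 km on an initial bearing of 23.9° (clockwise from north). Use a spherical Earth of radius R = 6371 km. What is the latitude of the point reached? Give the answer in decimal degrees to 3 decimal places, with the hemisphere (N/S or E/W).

10.087°N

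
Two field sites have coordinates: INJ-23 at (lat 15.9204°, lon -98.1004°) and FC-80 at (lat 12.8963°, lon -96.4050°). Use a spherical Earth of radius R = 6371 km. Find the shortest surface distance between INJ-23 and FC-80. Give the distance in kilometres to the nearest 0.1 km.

382.6 km

Δφ = -3.0241°,  Δλ = 1.6954°
a = sin²(Δφ/2) + cos φ₁ cos φ₂ sin²(Δλ/2) = 0.000901
c = 2·arcsin(√a) = 0.060058 rad = 3.4411°
d = R·c = 6371 × 0.060058 = 382.6 km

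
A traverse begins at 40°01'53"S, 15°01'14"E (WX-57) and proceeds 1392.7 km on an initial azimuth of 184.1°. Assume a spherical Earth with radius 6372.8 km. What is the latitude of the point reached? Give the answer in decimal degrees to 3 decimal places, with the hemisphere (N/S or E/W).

52.513°S

WX-57: φ = -40.03139°, λ = +15.02056°
δ = d/R = 1392.7/6372.8 = 0.218538 rad
φ₂ = arcsin(sin φ₁ cos δ + cos φ₁ sin δ cos θ)
   = arcsin(-0.64321·0.97622 + 0.76569·0.21680·-0.99744) = -52.51269°
λ₂ = λ₁ + atan2(sin θ sin δ cos φ₁, cos δ − sin φ₁ sin φ₂) = 13.56106°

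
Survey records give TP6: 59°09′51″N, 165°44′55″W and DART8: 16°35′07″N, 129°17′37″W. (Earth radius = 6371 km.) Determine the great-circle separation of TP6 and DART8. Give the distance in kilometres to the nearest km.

TP6: φ = +59.16417°, λ = -165.74861°
DART8: φ = +16.58528°, λ = -129.29361°
Δφ = -42.5789°,  Δλ = 36.4550°
a = sin²(Δφ/2) + cos φ₁ cos φ₂ sin²(Δλ/2) = 0.179890
c = 2·arcsin(√a) = 0.876012 rad = 50.1918°
d = R·c = 6371 × 0.876012 = 5581.1 km

5581 km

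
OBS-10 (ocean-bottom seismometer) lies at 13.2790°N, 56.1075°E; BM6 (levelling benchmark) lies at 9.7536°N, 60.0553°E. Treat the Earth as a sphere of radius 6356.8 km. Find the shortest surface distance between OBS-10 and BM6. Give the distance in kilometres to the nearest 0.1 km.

Δφ = -3.5254°,  Δλ = 3.9478°
a = sin²(Δφ/2) + cos φ₁ cos φ₂ sin²(Δλ/2) = 0.002084
c = 2·arcsin(√a) = 0.091337 rad = 5.2332°
d = R·c = 6356.8 × 0.091337 = 580.6 km

580.6 km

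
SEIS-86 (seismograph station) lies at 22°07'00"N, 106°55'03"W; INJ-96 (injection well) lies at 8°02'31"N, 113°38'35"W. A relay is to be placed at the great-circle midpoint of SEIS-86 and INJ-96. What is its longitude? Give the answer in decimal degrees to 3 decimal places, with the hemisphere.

110.392°W

SEIS-86: φ = +22.11667°, λ = -106.91750°
INJ-96: φ = +8.04194°, λ = -113.64306°
Bx = cos φ₂ cos Δλ = 0.983352,  By = cos φ₂ sin Δλ = -0.115962
φₘ = atan2(sin φ₁ + sin φ₂, √((cos φ₁ + Bx)² + By²)) = 15.10410°
λₘ = λ₁ + atan2(By, cos φ₁ + Bx) = -110.39225°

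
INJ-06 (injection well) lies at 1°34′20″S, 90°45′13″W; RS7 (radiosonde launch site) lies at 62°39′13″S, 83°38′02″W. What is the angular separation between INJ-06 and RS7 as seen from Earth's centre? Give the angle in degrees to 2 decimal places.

61.31°

INJ-06: φ = -1.57222°, λ = -90.75361°
RS7: φ = -62.65361°, λ = -83.63389°
Δφ = -61.0814°,  Δλ = 7.1197°
a = sin²(Δφ/2) + cos φ₁ cos φ₂ sin²(Δλ/2) = 0.259987
c = 2·arcsin(√a) = 1.070112 rad = 61.3129°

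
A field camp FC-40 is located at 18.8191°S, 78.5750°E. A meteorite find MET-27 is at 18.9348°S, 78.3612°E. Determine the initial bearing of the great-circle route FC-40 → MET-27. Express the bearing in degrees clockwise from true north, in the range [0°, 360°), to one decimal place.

240.2°

Δλ = -0.2138°
y = sin Δλ · cos φ₂ = -0.003530
x = cos φ₁ sin φ₂ − sin φ₁ cos φ₂ cos Δλ = -0.002021
θ = atan2(y, x) = -119.8007° → 240.1993° (mod 360°)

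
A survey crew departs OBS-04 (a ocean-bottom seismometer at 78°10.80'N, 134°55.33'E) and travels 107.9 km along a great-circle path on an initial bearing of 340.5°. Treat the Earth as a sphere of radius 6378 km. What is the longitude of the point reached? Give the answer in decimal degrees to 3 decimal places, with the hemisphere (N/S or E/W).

133.213°E

OBS-04: φ = +78.18000°, λ = +134.92217°
δ = d/R = 107.9/6378 = 0.016918 rad
φ₂ = arcsin(sin φ₁ cos δ + cos φ₁ sin δ cos θ)
   = arcsin(0.97880·0.99986 + 0.20484·0.01692·0.94264) = 79.08897°
λ₂ = λ₁ + atan2(sin θ sin δ cos φ₁, cos δ − sin φ₁ sin φ₂) = 133.21261°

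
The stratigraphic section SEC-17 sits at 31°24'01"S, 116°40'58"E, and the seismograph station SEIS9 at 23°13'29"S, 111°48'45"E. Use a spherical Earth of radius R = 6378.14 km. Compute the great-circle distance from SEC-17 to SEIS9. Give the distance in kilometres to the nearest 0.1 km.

SEC-17: φ = -31.40028°, λ = +116.68278°
SEIS9: φ = -23.22472°, λ = +111.81250°
Δφ = 8.1756°,  Δλ = -4.8703°
a = sin²(Δφ/2) + cos φ₁ cos φ₂ sin²(Δλ/2) = 0.006498
c = 2·arcsin(√a) = 0.161389 rad = 9.2469°
d = R·c = 6378.14 × 0.161389 = 1029.4 km

1029.4 km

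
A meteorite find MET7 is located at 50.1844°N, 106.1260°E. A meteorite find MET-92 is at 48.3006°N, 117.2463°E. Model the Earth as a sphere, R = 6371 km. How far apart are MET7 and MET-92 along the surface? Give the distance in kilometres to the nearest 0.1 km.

833.1 km

Δφ = -1.8838°,  Δλ = 11.1203°
a = sin²(Δφ/2) + cos φ₁ cos φ₂ sin²(Δλ/2) = 0.004269
c = 2·arcsin(√a) = 0.130768 rad = 7.4925°
d = R·c = 6371 × 0.130768 = 833.1 km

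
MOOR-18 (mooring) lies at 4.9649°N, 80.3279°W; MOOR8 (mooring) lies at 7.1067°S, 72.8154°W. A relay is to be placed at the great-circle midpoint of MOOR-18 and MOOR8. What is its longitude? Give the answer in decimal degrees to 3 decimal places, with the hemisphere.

Bx = cos φ₂ cos Δλ = 0.983800,  By = cos φ₂ sin Δλ = 0.129738
φₘ = atan2(sin φ₁ + sin φ₂, √((cos φ₁ + Bx)² + By²)) = -1.07320°
λₘ = λ₁ + atan2(By, cos φ₁ + Bx) = -76.57908°

76.579°W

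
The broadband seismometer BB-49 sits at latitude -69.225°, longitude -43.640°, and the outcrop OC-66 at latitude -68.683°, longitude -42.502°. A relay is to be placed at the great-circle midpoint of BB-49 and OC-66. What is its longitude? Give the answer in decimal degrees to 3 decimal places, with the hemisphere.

43.064°W

Bx = cos φ₂ cos Δλ = 0.363456,  By = cos φ₂ sin Δλ = 0.007220
φₘ = atan2(sin φ₁ + sin φ₂, √((cos φ₁ + Bx)² + By²)) = -68.95495°
λₘ = λ₁ + atan2(By, cos φ₁ + Bx) = -43.06401°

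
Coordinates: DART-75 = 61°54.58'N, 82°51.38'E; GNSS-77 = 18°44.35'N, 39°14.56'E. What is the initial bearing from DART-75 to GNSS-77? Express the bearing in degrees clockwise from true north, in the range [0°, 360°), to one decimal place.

DART-75: φ = +61.90967°, λ = +82.85633°
GNSS-77: φ = +18.73917°, λ = +39.24267°
Δλ = -43.6137°
y = sin Δλ · cos φ₂ = -0.653227
x = cos φ₁ sin φ₂ − sin φ₁ cos φ₂ cos Δλ = -0.453596
θ = atan2(y, x) = -124.7758° → 235.2242° (mod 360°)

235.2°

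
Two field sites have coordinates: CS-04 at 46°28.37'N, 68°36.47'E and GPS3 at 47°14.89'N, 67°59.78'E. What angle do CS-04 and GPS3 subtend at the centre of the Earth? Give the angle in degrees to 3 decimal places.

0.881°

CS-04: φ = +46.47283°, λ = +68.60783°
GPS3: φ = +47.24817°, λ = +67.99633°
Δφ = 0.7753°,  Δλ = -0.6115°
a = sin²(Δφ/2) + cos φ₁ cos φ₂ sin²(Δλ/2) = 0.000059
c = 2·arcsin(√a) = 0.015374 rad = 0.8809°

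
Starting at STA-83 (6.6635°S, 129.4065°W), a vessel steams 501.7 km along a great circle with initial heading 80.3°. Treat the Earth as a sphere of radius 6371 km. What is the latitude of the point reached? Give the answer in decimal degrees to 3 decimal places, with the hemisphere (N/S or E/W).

5.884°S

δ = d/R = 501.7/6371 = 0.078747 rad
φ₂ = arcsin(sin φ₁ cos δ + cos φ₁ sin δ cos θ)
   = arcsin(-0.11604·0.99690 + 0.99324·0.07867·0.16849) = -5.88393°
λ₂ = λ₁ + atan2(sin θ sin δ cos φ₁, cos δ − sin φ₁ sin φ₂) = -124.93564°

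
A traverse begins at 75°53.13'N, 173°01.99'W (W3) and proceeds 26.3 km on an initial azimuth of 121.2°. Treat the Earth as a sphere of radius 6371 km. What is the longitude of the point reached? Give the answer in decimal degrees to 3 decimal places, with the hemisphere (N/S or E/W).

172.211°W

W3: φ = +75.88550°, λ = -173.03317°
δ = d/R = 26.3/6371 = 0.004128 rad
φ₂ = arcsin(sin φ₁ cos δ + cos φ₁ sin δ cos θ)
   = arcsin(0.96981·0.99999 + 0.24386·0.00413·-0.51803) = 75.76157°
λ₂ = λ₁ + atan2(sin θ sin δ cos φ₁, cos δ − sin φ₁ sin φ₂) = -172.21059°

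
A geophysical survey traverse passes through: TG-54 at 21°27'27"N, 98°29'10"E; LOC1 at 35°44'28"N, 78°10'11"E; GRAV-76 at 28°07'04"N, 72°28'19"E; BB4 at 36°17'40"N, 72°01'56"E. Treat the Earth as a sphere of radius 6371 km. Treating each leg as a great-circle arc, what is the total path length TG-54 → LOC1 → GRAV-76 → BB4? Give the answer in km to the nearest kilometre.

4445 km

TG-54: φ = +21.45750°, λ = +98.48611°
LOC1: φ = +35.74111°, λ = +78.16972°
GRAV-76: φ = +28.11778°, λ = +72.47194°
BB4: φ = +36.29444°, λ = +72.03222°
TG-54→LOC1: c = 0.397344 rad, d = 2531.48 km
LOC1→GRAV-76: c = 0.157485 rad, d = 1003.34 km
GRAV-76→BB4: c = 0.142857 rad, d = 910.14 km
Total = 2531.48 + 1003.34 + 910.14 = 4444.96 km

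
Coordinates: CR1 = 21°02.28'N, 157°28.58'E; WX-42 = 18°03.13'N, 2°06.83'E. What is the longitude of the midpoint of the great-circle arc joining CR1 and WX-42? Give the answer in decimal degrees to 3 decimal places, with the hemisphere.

77.369°E

CR1: φ = +21.03800°, λ = +157.47633°
WX-42: φ = +18.05217°, λ = +2.11383°
Bx = cos φ₂ cos Δλ = -0.864220,  By = cos φ₂ sin Δλ = -0.396355
φₘ = atan2(sin φ₁ + sin φ₂, √((cos φ₁ + Bx)² + By²)) = 58.97233°
λₘ = λ₁ + atan2(By, cos φ₁ + Bx) = 77.36904°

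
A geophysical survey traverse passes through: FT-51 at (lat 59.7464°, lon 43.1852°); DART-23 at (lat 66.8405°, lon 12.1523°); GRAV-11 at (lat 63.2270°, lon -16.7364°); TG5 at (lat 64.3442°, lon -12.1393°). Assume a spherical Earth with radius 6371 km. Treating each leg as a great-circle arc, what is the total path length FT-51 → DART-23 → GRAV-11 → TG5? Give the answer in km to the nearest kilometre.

3372 km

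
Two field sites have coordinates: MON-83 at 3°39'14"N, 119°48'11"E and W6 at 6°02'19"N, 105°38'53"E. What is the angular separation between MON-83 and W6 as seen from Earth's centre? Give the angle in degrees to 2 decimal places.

14.30°

MON-83: φ = +3.65389°, λ = +119.80306°
W6: φ = +6.03861°, λ = +105.64806°
Δφ = 2.3847°,  Δλ = -14.1550°
a = sin²(Δφ/2) + cos φ₁ cos φ₂ sin²(Δλ/2) = 0.015499
c = 2·arcsin(√a) = 0.249640 rad = 14.3033°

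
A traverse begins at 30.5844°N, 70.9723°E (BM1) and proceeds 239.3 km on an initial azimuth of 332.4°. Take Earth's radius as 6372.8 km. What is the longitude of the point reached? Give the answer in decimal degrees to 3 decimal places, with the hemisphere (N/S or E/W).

δ = d/R = 239.3/6372.8 = 0.037550 rad
φ₂ = arcsin(sin φ₁ cos δ + cos φ₁ sin δ cos θ)
   = arcsin(0.50881·0.99930 + 0.86088·0.03754·0.88620) = 32.48571°
λ₂ = λ₁ + atan2(sin θ sin δ cos φ₁, cos δ − sin φ₁ sin φ₂) = 69.79083°

69.791°E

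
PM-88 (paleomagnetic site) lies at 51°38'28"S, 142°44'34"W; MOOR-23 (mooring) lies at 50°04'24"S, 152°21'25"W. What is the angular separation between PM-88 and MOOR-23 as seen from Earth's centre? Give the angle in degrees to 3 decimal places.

6.263°

PM-88: φ = -51.64111°, λ = -142.74278°
MOOR-23: φ = -50.07333°, λ = -152.35694°
Δφ = 1.5678°,  Δλ = -9.6142°
a = sin²(Δφ/2) + cos φ₁ cos φ₂ sin²(Δλ/2) = 0.002984
c = 2·arcsin(√a) = 0.109311 rad = 6.2631°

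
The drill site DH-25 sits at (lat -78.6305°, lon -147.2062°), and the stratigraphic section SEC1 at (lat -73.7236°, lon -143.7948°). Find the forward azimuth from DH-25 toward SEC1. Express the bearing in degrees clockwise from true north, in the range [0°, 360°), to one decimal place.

Δλ = 3.4114°
y = sin Δλ · cos φ₂ = 0.016678
x = cos φ₁ sin φ₂ − sin φ₁ cos φ₂ cos Δλ = 0.085050
θ = atan2(y, x) = 11.0944° → 11.0944° (mod 360°)

11.1°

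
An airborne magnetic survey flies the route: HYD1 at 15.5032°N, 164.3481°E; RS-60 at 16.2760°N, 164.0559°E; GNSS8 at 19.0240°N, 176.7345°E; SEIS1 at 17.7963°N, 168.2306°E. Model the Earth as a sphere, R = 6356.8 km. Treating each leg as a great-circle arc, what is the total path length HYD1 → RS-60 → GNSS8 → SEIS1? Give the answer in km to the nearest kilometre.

2371 km

HYD1→RS-60: c = 0.014352 rad, d = 91.23 km
RS-60→GNSS8: c = 0.216188 rad, d = 1374.26 km
GNSS8→SEIS1: c = 0.142429 rad, d = 905.40 km
Total = 91.23 + 1374.26 + 905.40 = 2370.89 km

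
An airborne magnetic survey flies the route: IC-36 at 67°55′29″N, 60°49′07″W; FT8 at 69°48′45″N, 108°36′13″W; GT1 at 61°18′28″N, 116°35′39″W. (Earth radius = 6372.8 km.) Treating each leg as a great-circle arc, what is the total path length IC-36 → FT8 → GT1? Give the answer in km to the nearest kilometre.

2891 km

IC-36: φ = +67.92472°, λ = -60.81861°
FT8: φ = +69.81250°, λ = -108.60361°
GT1: φ = +61.30778°, λ = -116.59417°
IC-36→FT8: c = 0.294641 rad, d = 1877.69 km
FT8→GT1: c = 0.158943 rad, d = 1012.91 km
Total = 1877.69 + 1012.91 = 2890.60 km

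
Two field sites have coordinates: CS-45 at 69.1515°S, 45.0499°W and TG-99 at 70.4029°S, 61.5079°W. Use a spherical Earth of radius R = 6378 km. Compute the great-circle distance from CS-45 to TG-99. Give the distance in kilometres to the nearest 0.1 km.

Δφ = -1.2514°,  Δλ = -16.4580°
a = sin²(Δφ/2) + cos φ₁ cos φ₂ sin²(Δλ/2) = 0.002565
c = 2·arcsin(√a) = 0.101329 rad = 5.8057°
d = R·c = 6378 × 0.101329 = 646.3 km

646.3 km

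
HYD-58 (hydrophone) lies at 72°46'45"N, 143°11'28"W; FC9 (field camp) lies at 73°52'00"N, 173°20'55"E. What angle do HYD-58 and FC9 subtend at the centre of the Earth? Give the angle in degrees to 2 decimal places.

12.24°

HYD-58: φ = +72.77917°, λ = -143.19111°
FC9: φ = +73.86667°, λ = +173.34861°
Δφ = 1.0875°,  Δλ = -43.4603°
a = sin²(Δφ/2) + cos φ₁ cos φ₂ sin²(Δλ/2) = 0.011367
c = 2·arcsin(√a) = 0.213635 rad = 12.2404°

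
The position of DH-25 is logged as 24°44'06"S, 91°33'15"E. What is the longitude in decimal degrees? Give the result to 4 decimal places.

91° + 33′/60 + 15″/3600 = 91 + 0.55000 + 0.00417 = 91.5542°

91.5542°E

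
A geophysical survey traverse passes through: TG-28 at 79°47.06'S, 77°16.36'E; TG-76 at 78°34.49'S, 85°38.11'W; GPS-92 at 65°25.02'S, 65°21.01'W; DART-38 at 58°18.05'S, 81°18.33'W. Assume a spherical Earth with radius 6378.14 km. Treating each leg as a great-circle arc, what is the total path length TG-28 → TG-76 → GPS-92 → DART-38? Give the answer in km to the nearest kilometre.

5131 km

TG-28: φ = -79.78433°, λ = +77.27267°
TG-76: φ = -78.57483°, λ = -85.63517°
GPS-92: φ = -65.41700°, λ = -65.35017°
DART-38: φ = -58.30083°, λ = -81.30550°
TG-28→TG-76: c = 0.373474 rad, d = 2382.07 km
TG-76→GPS-92: c = 0.251116 rad, d = 1601.65 km
GPS-92→DART-38: c = 0.179820 rad, d = 1146.92 km
Total = 2382.07 + 1601.65 + 1146.92 = 5130.64 km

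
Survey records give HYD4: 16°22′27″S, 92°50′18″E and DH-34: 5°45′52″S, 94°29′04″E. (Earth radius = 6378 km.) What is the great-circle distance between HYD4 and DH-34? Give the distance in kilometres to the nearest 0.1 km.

HYD4: φ = -16.37417°, λ = +92.83833°
DH-34: φ = -5.76444°, λ = +94.48444°
Δφ = 10.6097°,  Δλ = 1.6461°
a = sin²(Δφ/2) + cos φ₁ cos φ₂ sin²(Δλ/2) = 0.008745
c = 2·arcsin(√a) = 0.187302 rad = 10.7316°
d = R·c = 6378 × 0.187302 = 1194.6 km

1194.6 km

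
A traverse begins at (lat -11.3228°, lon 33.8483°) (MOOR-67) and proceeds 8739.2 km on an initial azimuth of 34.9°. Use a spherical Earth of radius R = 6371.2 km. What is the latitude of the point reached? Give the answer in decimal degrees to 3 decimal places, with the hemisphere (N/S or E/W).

48.544°N

δ = d/R = 8739.2/6371.2 = 1.371673 rad
φ₂ = arcsin(sin φ₁ cos δ + cos φ₁ sin δ cos θ)
   = arcsin(-0.19634·0.19781 + 0.98054·0.98024·0.82015) = 48.54371°
λ₂ = λ₁ + atan2(sin θ sin δ cos φ₁, cos δ − sin φ₁ sin φ₂) = 91.74905°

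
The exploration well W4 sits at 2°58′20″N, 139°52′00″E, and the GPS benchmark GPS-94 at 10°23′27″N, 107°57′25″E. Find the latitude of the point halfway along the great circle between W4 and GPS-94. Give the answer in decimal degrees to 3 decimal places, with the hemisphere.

W4: φ = +2.97222°, λ = +139.86667°
GPS-94: φ = +10.39083°, λ = +107.95694°
Bx = cos φ₂ cos Δλ = 0.834961,  By = cos φ₂ sin Δλ = -0.519914
φₘ = atan2(sin φ₁ + sin φ₂, √((cos φ₁ + Bx)² + By²)) = 6.94664°
λₘ = λ₁ + atan2(By, cos φ₁ + Bx) = 124.03621°

6.947°N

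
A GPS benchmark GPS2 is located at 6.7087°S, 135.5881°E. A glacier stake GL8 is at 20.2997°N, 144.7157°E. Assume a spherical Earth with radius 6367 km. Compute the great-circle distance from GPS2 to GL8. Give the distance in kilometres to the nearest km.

3163 km

Δφ = 27.0084°,  Δλ = 9.1276°
a = sin²(Δφ/2) + cos φ₁ cos φ₂ sin²(Δλ/2) = 0.060427
c = 2·arcsin(√a) = 0.496731 rad = 28.4606°
d = R·c = 6367 × 0.496731 = 3162.7 km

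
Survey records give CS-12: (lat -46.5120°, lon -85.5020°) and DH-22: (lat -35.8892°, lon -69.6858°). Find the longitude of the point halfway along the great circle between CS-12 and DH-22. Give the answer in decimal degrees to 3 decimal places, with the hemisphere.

76.946°W

Bx = cos φ₂ cos Δλ = 0.779481,  By = cos φ₂ sin Δλ = 0.220809
φₘ = atan2(sin φ₁ + sin φ₂, √((cos φ₁ + Bx)² + By²)) = -41.47029°
λₘ = λ₁ + atan2(By, cos φ₁ + Bx) = -76.94618°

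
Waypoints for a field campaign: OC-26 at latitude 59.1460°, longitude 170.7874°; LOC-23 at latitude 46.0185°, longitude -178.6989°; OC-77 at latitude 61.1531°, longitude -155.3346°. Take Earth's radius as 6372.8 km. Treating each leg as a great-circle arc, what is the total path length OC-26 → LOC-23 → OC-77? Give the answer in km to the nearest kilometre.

OC-26→LOC-23: c = 0.254108 rad, d = 1619.38 km
LOC-23→OC-77: c = 0.354436 rad, d = 2258.75 km
Total = 1619.38 + 2258.75 = 3878.13 km

3878 km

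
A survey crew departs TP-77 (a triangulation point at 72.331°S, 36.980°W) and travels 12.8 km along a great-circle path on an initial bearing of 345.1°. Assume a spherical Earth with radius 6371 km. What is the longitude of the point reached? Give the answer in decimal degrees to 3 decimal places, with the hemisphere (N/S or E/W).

37.077°W

δ = d/R = 12.8/6371 = 0.002009 rad
φ₂ = arcsin(sin φ₁ cos δ + cos φ₁ sin δ cos θ)
   = arcsin(-0.95283·1.00000 + 0.30352·0.00201·0.96638) = -72.21973°
λ₂ = λ₁ + atan2(sin θ sin δ cos φ₁, cos δ − sin φ₁ sin φ₂) = -37.07693°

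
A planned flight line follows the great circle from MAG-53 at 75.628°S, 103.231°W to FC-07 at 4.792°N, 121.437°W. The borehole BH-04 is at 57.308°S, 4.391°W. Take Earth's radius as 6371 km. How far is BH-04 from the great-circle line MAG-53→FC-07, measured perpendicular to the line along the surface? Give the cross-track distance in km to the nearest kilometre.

2729 km

δ₁₃ = central angle MAG-53→BH-04 = 0.652373 rad  (haversine)
θ₁₃ = bearing MAG-53→BH-04 = 118.460°,  θ₁₂ = bearing MAG-53→FC-07 = 341.633°
dₓₜ = R·arcsin(sin δ₁₃ · sin(θ₁₃ − θ₁₂)) = 6371·arcsin(0.60707·sin(-223.173°)) = 2728.934 km
|dₓₜ| = 2728.934 km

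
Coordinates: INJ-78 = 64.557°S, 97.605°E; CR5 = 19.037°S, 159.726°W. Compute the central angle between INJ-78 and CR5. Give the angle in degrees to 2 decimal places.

78.14°

Δφ = 45.5200°,  Δλ = 102.6690°
a = sin²(Δφ/2) + cos φ₁ cos φ₂ sin²(Δλ/2) = 0.397263
c = 2·arcsin(√a) = 1.363847 rad = 78.1427°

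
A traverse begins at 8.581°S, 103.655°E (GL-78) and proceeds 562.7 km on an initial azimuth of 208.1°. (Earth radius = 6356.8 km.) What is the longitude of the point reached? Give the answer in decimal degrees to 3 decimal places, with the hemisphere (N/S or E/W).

101.205°E

δ = d/R = 562.7/6356.8 = 0.088519 rad
φ₂ = arcsin(sin φ₁ cos δ + cos φ₁ sin δ cos θ)
   = arcsin(-0.14921·0.99608 + 0.98881·0.08840·-0.88213) = -13.04603°
λ₂ = λ₁ + atan2(sin θ sin δ cos φ₁, cos δ − sin φ₁ sin φ₂) = 101.20529°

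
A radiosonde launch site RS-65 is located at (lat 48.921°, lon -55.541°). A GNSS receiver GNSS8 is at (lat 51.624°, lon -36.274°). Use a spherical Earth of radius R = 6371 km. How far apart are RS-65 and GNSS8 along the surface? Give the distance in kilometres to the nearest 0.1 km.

1397.5 km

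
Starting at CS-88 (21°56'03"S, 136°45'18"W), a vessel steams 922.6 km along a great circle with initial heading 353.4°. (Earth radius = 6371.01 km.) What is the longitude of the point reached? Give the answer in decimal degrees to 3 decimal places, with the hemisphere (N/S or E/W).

CS-88: φ = -21.93417°, λ = -136.75500°
δ = d/R = 922.6/6371.01 = 0.144812 rad
φ₂ = arcsin(sin φ₁ cos δ + cos φ₁ sin δ cos θ)
   = arcsin(-0.37354·0.98953 + 0.92761·0.14431·0.99337) = -13.68935°
λ₂ = λ₁ + atan2(sin θ sin δ cos φ₁, cos δ − sin φ₁ sin φ₂) = -137.73315°

137.733°W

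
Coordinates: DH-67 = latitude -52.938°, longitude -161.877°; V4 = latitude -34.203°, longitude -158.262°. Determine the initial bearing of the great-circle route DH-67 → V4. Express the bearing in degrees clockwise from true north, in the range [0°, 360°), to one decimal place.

9.3°

Δλ = 3.6150°
y = sin Δλ · cos φ₂ = 0.052147
x = cos φ₁ sin φ₂ − sin φ₁ cos φ₂ cos Δλ = 0.319878
θ = atan2(y, x) = 9.2590° → 9.2590° (mod 360°)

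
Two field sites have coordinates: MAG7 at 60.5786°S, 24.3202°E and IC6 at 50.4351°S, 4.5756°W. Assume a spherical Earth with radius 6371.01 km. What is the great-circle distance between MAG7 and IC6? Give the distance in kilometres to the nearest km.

2115 km

Δφ = 10.1435°,  Δλ = -28.8958°
a = sin²(Δφ/2) + cos φ₁ cos φ₂ sin²(Δλ/2) = 0.027292
c = 2·arcsin(√a) = 0.331930 rad = 19.0182°
d = R·c = 6371.01 × 0.331930 = 2114.7 km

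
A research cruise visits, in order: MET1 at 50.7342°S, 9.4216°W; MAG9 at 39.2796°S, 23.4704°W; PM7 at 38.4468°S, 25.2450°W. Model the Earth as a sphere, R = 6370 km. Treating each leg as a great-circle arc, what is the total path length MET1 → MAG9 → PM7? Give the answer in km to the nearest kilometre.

MET1→MAG9: c = 0.263714 rad, d = 1679.86 km
MAG9→PM7: c = 0.028157 rad, d = 179.36 km
Total = 1679.86 + 179.36 = 1859.22 km

1859 km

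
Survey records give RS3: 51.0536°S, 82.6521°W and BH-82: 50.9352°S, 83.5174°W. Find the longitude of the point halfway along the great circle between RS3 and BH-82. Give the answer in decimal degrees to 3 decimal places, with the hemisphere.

83.085°W

Bx = cos φ₂ cos Δλ = 0.630127,  By = cos φ₂ sin Δλ = -0.009517
φₘ = atan2(sin φ₁ + sin φ₂, √((cos φ₁ + Bx)² + By²)) = -50.99520°
λₘ = λ₁ + atan2(By, cos φ₁ + Bx) = -83.08530°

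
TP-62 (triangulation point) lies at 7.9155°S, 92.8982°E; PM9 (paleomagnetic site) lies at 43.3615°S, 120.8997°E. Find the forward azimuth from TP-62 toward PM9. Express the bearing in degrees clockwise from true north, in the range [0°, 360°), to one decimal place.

Δλ = 28.0015°
y = sin Δλ · cos φ₂ = 0.341340
x = cos φ₁ sin φ₂ − sin φ₁ cos φ₂ cos Δλ = -0.591656
θ = atan2(y, x) = 150.0184° → 150.0184° (mod 360°)

150.0°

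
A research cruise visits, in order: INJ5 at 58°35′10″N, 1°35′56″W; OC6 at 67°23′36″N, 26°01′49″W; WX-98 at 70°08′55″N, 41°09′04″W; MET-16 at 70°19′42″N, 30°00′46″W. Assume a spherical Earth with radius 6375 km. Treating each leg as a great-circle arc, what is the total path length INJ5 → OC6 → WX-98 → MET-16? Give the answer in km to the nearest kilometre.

2657 km

INJ5: φ = +58.58611°, λ = -1.59889°
OC6: φ = +67.39333°, λ = -26.03028°
WX-98: φ = +70.14861°, λ = -41.15111°
MET-16: φ = +70.32833°, λ = -30.01278°
INJ5→OC6: c = 0.244458 rad, d = 1558.42 km
OC6→WX-98: c = 0.106591 rad, d = 679.52 km
WX-98→MET-16: c = 0.065711 rad, d = 418.91 km
Total = 1558.42 + 679.52 + 418.91 = 2656.85 km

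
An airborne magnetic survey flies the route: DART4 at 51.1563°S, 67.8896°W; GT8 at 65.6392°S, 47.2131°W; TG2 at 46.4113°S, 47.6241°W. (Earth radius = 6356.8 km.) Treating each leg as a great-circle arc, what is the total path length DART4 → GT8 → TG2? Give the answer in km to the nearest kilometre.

DART4→GT8: c = 0.312530 rad, d = 1986.69 km
GT8→TG2: c = 0.335612 rad, d = 2133.42 km
Total = 1986.69 + 2133.42 = 4120.11 km

4120 km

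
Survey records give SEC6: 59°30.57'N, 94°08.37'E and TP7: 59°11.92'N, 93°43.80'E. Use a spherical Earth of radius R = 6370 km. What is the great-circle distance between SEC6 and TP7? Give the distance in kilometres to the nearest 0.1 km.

SEC6: φ = +59.50950°, λ = +94.13950°
TP7: φ = +59.19867°, λ = +93.73000°
Δφ = -0.3108°,  Δλ = -0.4095°
a = sin²(Δφ/2) + cos φ₁ cos φ₂ sin²(Δλ/2) = 0.000011
c = 2·arcsin(√a) = 0.006535 rad = 0.3744°
d = R·c = 6370 × 0.006535 = 41.6 km

41.6 km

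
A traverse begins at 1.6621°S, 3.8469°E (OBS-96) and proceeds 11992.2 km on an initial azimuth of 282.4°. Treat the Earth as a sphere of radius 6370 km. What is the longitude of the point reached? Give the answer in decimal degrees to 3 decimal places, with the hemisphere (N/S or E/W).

104.080°W

δ = d/R = 11992.2/6370 = 1.882606 rad
φ₂ = arcsin(sin φ₁ cos δ + cos φ₁ sin δ cos θ)
   = arcsin(-0.02901·-0.30678 + 0.99958·0.95178·0.21474) = 12.30954°
λ₂ = λ₁ + atan2(sin θ sin δ cos φ₁, cos δ − sin φ₁ sin φ₂) = -104.07984°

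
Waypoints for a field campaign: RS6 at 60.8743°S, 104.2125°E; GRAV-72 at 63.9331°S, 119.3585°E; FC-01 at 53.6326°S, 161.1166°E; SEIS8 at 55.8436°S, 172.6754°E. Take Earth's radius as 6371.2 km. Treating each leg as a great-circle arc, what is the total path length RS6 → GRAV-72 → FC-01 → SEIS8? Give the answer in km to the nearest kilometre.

4232 km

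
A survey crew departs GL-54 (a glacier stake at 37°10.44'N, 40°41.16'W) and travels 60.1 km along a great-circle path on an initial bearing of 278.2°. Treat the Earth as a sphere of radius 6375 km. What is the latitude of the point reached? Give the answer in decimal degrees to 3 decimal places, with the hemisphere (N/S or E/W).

GL-54: φ = +37.17400°, λ = -40.68600°
δ = d/R = 60.1/6375 = 0.009427 rad
φ₂ = arcsin(sin φ₁ cos δ + cos φ₁ sin δ cos θ)
   = arcsin(0.60424·0.99996 + 0.79680·0.00943·0.14263) = 37.24915°
λ₂ = λ₁ + atan2(sin θ sin δ cos φ₁, cos δ − sin φ₁ sin φ₂) = -41.35764°

37.249°N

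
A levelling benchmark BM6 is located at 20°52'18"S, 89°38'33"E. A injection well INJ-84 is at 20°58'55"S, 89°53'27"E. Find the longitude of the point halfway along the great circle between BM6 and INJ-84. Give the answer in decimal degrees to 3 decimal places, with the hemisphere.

89.767°E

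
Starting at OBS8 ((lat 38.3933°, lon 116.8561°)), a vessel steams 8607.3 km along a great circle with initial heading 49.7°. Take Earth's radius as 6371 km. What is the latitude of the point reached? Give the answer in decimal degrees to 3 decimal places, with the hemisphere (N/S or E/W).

δ = d/R = 8607.3/6371 = 1.351012 rad
φ₂ = arcsin(sin φ₁ cos δ + cos φ₁ sin δ cos θ)
   = arcsin(0.62106·0.21802 + 0.78377·0.97594·0.64679) = 39.06040°
λ₂ = λ₁ + atan2(sin θ sin δ cos φ₁, cos δ − sin φ₁ sin φ₂) = -136.59608°

39.060°N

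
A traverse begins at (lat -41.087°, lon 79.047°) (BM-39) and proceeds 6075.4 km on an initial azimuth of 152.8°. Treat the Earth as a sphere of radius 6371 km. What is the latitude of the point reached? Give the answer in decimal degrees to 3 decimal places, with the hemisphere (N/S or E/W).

67.978°S

δ = d/R = 6075.4/6371 = 0.953602 rad
φ₂ = arcsin(sin φ₁ cos δ + cos φ₁ sin δ cos θ)
   = arcsin(-0.65720·0.57875 + 0.75371·0.81551·-0.88942) = -67.97835°
λ₂ = λ₁ + atan2(sin θ sin δ cos φ₁, cos δ − sin φ₁ sin φ₂) = 175.24399°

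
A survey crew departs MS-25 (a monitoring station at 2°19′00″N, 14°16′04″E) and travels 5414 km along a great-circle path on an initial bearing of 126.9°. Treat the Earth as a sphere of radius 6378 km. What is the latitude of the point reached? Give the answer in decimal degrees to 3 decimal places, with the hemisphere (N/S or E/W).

MS-25: φ = +2.31667°, λ = +14.26778°
δ = d/R = 5414/6378 = 0.848855 rad
φ₂ = arcsin(sin φ₁ cos δ + cos φ₁ sin δ cos θ)
   = arcsin(0.04042·0.66084 + 0.99918·0.75052·-0.60042) = -25.05885°
λ₂ = λ₁ + atan2(sin θ sin δ cos φ₁, cos δ − sin φ₁ sin φ₂) = 55.76214°

25.059°S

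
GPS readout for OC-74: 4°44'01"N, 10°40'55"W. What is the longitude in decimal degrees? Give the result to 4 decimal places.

10.6819°W

10° + 40′/60 + 55″/3600 = 10 + 0.66667 + 0.01528 = 10.6819°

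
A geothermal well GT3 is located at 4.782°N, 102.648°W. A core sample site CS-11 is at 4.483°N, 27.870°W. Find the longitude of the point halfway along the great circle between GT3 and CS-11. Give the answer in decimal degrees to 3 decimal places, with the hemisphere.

65.250°W

Bx = cos φ₂ cos Δλ = 0.261756,  By = cos φ₂ sin Δλ = 0.961964
φₘ = atan2(sin φ₁ + sin φ₂, √((cos φ₁ + Bx)² + By²)) = 5.82309°
λₘ = λ₁ + atan2(By, cos φ₁ + Bx) = -65.24974°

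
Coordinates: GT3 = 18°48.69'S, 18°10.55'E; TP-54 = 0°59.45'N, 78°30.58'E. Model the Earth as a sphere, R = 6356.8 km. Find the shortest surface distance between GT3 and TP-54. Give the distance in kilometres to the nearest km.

GT3: φ = -18.81150°, λ = +18.17583°
TP-54: φ = +0.99083°, λ = +78.50967°
Δφ = 19.8023°,  Δλ = 60.3338°
a = sin²(Δφ/2) + cos φ₁ cos φ₂ sin²(Δλ/2) = 0.268569
c = 2·arcsin(√a) = 1.089575 rad = 62.4281°
d = R·c = 6356.8 × 1.089575 = 6926.2 km

6926 km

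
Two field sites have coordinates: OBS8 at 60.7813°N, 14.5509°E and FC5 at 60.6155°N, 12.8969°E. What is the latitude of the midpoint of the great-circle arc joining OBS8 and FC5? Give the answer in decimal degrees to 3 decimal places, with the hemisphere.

60.701°N

Bx = cos φ₂ cos Δλ = 0.490464,  By = cos φ₂ sin Δλ = -0.014163
φₘ = atan2(sin φ₁ + sin φ₂, √((cos φ₁ + Bx)² + By²)) = 60.70095°
λₘ = λ₁ + atan2(By, cos φ₁ + Bx) = 13.72177°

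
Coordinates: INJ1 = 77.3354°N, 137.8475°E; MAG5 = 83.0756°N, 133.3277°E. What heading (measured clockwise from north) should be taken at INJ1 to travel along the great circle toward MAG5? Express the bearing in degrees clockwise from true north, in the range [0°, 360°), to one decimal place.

Δλ = -4.5198°
y = sin Δλ · cos φ₂ = -0.009501
x = cos φ₁ sin φ₂ − sin φ₁ cos φ₂ cos Δλ = 0.100384
θ = atan2(y, x) = -5.4065° → 354.5935° (mod 360°)

354.6°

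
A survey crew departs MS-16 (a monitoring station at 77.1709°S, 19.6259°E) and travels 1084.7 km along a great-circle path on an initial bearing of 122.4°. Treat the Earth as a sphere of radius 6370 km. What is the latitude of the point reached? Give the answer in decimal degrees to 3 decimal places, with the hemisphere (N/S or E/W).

78.842°S

δ = d/R = 1084.7/6370 = 0.170283 rad
φ₂ = arcsin(sin φ₁ cos δ + cos φ₁ sin δ cos θ)
   = arcsin(-0.97504·0.98554 + 0.22204·0.16946·-0.53583) = -78.84180°
λ₂ = λ₁ + atan2(sin θ sin δ cos φ₁, cos δ − sin φ₁ sin φ₂) = 67.30311°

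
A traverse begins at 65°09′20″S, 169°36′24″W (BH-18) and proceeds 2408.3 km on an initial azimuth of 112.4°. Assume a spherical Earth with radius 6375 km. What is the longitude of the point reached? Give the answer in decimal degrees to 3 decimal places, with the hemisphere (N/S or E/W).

BH-18: φ = -65.15556°, λ = -169.60667°
δ = d/R = 2408.3/6375 = 0.377773 rad
φ₂ = arcsin(sin φ₁ cos δ + cos φ₁ sin δ cos θ)
   = arcsin(-0.90745·0.92949 + 0.42016·0.36885·-0.38107) = -64.49164°
λ₂ = λ₁ + atan2(sin θ sin δ cos φ₁, cos δ − sin φ₁ sin φ₂) = -117.24461°

117.245°W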